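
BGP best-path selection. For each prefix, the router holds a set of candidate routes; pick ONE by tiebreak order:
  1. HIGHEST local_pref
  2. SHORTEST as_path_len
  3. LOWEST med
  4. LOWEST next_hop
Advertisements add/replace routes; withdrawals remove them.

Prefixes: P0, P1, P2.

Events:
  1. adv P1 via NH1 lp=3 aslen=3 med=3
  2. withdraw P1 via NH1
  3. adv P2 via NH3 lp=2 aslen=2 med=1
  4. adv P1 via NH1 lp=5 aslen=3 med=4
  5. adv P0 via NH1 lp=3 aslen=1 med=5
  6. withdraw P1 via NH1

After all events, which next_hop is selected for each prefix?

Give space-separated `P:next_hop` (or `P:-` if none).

Op 1: best P0=- P1=NH1 P2=-
Op 2: best P0=- P1=- P2=-
Op 3: best P0=- P1=- P2=NH3
Op 4: best P0=- P1=NH1 P2=NH3
Op 5: best P0=NH1 P1=NH1 P2=NH3
Op 6: best P0=NH1 P1=- P2=NH3

Answer: P0:NH1 P1:- P2:NH3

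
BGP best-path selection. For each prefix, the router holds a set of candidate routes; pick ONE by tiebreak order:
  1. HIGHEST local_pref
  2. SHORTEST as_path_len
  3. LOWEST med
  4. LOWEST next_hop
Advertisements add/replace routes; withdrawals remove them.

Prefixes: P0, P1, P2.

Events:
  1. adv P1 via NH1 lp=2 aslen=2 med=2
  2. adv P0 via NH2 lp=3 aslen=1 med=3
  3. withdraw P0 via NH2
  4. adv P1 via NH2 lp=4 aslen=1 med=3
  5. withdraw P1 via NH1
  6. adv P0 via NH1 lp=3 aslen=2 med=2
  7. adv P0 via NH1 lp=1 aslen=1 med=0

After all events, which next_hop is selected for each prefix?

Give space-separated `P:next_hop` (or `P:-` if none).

Answer: P0:NH1 P1:NH2 P2:-

Derivation:
Op 1: best P0=- P1=NH1 P2=-
Op 2: best P0=NH2 P1=NH1 P2=-
Op 3: best P0=- P1=NH1 P2=-
Op 4: best P0=- P1=NH2 P2=-
Op 5: best P0=- P1=NH2 P2=-
Op 6: best P0=NH1 P1=NH2 P2=-
Op 7: best P0=NH1 P1=NH2 P2=-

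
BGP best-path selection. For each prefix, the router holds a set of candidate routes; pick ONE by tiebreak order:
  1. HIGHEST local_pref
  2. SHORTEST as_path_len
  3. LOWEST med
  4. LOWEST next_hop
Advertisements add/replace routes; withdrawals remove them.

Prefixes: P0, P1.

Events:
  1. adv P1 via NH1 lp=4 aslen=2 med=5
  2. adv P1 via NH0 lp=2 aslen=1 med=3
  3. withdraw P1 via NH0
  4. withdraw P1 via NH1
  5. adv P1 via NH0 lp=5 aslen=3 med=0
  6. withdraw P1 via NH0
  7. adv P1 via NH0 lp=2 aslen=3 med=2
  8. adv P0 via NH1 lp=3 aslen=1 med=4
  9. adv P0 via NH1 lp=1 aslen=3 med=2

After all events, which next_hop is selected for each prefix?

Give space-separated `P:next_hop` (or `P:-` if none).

Op 1: best P0=- P1=NH1
Op 2: best P0=- P1=NH1
Op 3: best P0=- P1=NH1
Op 4: best P0=- P1=-
Op 5: best P0=- P1=NH0
Op 6: best P0=- P1=-
Op 7: best P0=- P1=NH0
Op 8: best P0=NH1 P1=NH0
Op 9: best P0=NH1 P1=NH0

Answer: P0:NH1 P1:NH0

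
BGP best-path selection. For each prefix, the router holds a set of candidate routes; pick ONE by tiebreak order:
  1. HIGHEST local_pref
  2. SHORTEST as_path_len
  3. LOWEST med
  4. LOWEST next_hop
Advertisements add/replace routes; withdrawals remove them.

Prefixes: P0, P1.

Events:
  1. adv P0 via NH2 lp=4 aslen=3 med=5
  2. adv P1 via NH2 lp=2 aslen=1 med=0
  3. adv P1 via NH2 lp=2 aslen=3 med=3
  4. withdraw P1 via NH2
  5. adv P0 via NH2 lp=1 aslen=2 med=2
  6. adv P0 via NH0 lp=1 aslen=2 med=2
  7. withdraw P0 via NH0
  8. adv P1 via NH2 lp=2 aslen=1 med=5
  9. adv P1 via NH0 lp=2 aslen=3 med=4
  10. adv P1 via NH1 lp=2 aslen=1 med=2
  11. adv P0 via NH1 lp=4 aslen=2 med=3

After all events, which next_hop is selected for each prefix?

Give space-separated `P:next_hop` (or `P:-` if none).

Answer: P0:NH1 P1:NH1

Derivation:
Op 1: best P0=NH2 P1=-
Op 2: best P0=NH2 P1=NH2
Op 3: best P0=NH2 P1=NH2
Op 4: best P0=NH2 P1=-
Op 5: best P0=NH2 P1=-
Op 6: best P0=NH0 P1=-
Op 7: best P0=NH2 P1=-
Op 8: best P0=NH2 P1=NH2
Op 9: best P0=NH2 P1=NH2
Op 10: best P0=NH2 P1=NH1
Op 11: best P0=NH1 P1=NH1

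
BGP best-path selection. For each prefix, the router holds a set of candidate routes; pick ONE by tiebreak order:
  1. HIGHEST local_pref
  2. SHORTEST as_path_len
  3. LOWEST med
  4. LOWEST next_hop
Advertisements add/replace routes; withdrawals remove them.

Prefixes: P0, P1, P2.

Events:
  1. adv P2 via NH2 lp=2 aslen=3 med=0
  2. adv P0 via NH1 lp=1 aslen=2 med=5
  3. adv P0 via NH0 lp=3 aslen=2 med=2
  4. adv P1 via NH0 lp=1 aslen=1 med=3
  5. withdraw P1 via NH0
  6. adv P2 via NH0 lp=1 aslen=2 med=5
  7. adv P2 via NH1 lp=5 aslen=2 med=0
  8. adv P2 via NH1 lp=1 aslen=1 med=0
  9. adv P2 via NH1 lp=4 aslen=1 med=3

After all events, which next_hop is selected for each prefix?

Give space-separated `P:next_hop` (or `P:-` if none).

Op 1: best P0=- P1=- P2=NH2
Op 2: best P0=NH1 P1=- P2=NH2
Op 3: best P0=NH0 P1=- P2=NH2
Op 4: best P0=NH0 P1=NH0 P2=NH2
Op 5: best P0=NH0 P1=- P2=NH2
Op 6: best P0=NH0 P1=- P2=NH2
Op 7: best P0=NH0 P1=- P2=NH1
Op 8: best P0=NH0 P1=- P2=NH2
Op 9: best P0=NH0 P1=- P2=NH1

Answer: P0:NH0 P1:- P2:NH1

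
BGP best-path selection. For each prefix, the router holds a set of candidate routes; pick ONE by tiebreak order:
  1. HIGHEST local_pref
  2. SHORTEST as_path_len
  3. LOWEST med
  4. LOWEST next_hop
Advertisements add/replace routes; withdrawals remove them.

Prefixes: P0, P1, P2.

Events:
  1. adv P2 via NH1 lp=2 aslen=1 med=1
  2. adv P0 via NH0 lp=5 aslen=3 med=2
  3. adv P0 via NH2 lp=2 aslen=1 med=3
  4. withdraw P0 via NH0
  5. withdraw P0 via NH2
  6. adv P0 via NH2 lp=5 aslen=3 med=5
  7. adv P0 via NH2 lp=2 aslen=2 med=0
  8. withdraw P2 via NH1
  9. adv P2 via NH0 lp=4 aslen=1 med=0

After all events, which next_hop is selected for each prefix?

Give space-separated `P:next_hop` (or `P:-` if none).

Op 1: best P0=- P1=- P2=NH1
Op 2: best P0=NH0 P1=- P2=NH1
Op 3: best P0=NH0 P1=- P2=NH1
Op 4: best P0=NH2 P1=- P2=NH1
Op 5: best P0=- P1=- P2=NH1
Op 6: best P0=NH2 P1=- P2=NH1
Op 7: best P0=NH2 P1=- P2=NH1
Op 8: best P0=NH2 P1=- P2=-
Op 9: best P0=NH2 P1=- P2=NH0

Answer: P0:NH2 P1:- P2:NH0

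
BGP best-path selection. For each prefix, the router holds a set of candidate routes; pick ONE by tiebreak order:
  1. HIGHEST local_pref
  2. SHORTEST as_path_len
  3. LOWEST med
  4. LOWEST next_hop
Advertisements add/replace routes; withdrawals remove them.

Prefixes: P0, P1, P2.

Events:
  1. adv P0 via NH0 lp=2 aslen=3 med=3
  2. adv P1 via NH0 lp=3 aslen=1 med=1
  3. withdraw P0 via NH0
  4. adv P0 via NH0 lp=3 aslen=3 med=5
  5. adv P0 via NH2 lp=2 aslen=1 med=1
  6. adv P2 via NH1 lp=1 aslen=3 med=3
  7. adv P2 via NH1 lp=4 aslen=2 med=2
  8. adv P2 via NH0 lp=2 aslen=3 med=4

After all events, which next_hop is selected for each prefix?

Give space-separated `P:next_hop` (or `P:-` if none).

Answer: P0:NH0 P1:NH0 P2:NH1

Derivation:
Op 1: best P0=NH0 P1=- P2=-
Op 2: best P0=NH0 P1=NH0 P2=-
Op 3: best P0=- P1=NH0 P2=-
Op 4: best P0=NH0 P1=NH0 P2=-
Op 5: best P0=NH0 P1=NH0 P2=-
Op 6: best P0=NH0 P1=NH0 P2=NH1
Op 7: best P0=NH0 P1=NH0 P2=NH1
Op 8: best P0=NH0 P1=NH0 P2=NH1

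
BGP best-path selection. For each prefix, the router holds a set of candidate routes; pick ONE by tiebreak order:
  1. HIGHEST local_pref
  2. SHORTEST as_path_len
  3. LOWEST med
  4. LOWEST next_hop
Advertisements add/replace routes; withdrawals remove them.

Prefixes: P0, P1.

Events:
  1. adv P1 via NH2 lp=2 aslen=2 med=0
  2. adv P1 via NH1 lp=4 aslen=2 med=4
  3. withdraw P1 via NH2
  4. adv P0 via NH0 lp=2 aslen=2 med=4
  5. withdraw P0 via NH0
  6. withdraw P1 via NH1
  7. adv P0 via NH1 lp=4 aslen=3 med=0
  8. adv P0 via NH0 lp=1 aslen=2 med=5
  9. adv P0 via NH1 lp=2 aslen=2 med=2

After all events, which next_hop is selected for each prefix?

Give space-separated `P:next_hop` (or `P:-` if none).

Op 1: best P0=- P1=NH2
Op 2: best P0=- P1=NH1
Op 3: best P0=- P1=NH1
Op 4: best P0=NH0 P1=NH1
Op 5: best P0=- P1=NH1
Op 6: best P0=- P1=-
Op 7: best P0=NH1 P1=-
Op 8: best P0=NH1 P1=-
Op 9: best P0=NH1 P1=-

Answer: P0:NH1 P1:-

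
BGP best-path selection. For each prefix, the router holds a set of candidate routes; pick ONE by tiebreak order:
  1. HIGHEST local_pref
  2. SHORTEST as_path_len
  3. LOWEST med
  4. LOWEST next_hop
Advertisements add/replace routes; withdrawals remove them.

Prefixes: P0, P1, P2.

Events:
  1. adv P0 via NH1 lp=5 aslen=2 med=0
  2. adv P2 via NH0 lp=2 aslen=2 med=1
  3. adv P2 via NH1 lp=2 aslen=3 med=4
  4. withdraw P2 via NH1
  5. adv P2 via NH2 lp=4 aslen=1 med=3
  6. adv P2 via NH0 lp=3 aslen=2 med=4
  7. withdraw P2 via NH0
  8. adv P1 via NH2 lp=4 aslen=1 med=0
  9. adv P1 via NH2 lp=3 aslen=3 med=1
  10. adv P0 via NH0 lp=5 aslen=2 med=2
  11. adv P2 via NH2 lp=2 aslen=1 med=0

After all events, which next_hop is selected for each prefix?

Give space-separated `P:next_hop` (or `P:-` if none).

Answer: P0:NH1 P1:NH2 P2:NH2

Derivation:
Op 1: best P0=NH1 P1=- P2=-
Op 2: best P0=NH1 P1=- P2=NH0
Op 3: best P0=NH1 P1=- P2=NH0
Op 4: best P0=NH1 P1=- P2=NH0
Op 5: best P0=NH1 P1=- P2=NH2
Op 6: best P0=NH1 P1=- P2=NH2
Op 7: best P0=NH1 P1=- P2=NH2
Op 8: best P0=NH1 P1=NH2 P2=NH2
Op 9: best P0=NH1 P1=NH2 P2=NH2
Op 10: best P0=NH1 P1=NH2 P2=NH2
Op 11: best P0=NH1 P1=NH2 P2=NH2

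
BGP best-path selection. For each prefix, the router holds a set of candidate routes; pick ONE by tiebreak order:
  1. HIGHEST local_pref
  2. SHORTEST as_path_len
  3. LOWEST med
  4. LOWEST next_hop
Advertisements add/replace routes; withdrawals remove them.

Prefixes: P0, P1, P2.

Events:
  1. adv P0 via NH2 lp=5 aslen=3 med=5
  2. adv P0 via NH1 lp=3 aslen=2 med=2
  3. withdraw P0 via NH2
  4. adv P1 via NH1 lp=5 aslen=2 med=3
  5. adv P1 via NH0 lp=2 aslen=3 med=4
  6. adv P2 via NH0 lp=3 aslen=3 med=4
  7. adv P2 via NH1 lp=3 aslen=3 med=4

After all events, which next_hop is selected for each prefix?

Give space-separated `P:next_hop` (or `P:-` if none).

Answer: P0:NH1 P1:NH1 P2:NH0

Derivation:
Op 1: best P0=NH2 P1=- P2=-
Op 2: best P0=NH2 P1=- P2=-
Op 3: best P0=NH1 P1=- P2=-
Op 4: best P0=NH1 P1=NH1 P2=-
Op 5: best P0=NH1 P1=NH1 P2=-
Op 6: best P0=NH1 P1=NH1 P2=NH0
Op 7: best P0=NH1 P1=NH1 P2=NH0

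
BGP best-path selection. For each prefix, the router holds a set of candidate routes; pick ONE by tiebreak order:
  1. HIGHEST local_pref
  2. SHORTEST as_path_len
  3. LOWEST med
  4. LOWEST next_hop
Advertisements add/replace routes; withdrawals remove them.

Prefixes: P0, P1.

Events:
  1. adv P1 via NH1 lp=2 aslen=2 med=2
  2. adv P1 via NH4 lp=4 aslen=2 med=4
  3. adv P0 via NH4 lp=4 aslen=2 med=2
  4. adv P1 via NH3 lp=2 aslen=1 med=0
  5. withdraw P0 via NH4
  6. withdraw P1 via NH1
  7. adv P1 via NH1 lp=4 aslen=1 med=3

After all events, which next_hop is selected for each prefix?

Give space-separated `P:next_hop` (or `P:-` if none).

Op 1: best P0=- P1=NH1
Op 2: best P0=- P1=NH4
Op 3: best P0=NH4 P1=NH4
Op 4: best P0=NH4 P1=NH4
Op 5: best P0=- P1=NH4
Op 6: best P0=- P1=NH4
Op 7: best P0=- P1=NH1

Answer: P0:- P1:NH1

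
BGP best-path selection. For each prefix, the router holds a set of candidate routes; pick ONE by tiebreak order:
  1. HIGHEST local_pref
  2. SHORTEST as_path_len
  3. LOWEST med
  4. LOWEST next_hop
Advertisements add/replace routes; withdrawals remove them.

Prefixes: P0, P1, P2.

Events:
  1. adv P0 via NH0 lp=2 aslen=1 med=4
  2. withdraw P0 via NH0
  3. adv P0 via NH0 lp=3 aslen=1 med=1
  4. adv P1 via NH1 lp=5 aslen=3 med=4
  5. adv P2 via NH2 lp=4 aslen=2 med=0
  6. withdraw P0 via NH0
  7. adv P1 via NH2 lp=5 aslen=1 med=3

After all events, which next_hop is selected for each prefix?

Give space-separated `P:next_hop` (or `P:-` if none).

Answer: P0:- P1:NH2 P2:NH2

Derivation:
Op 1: best P0=NH0 P1=- P2=-
Op 2: best P0=- P1=- P2=-
Op 3: best P0=NH0 P1=- P2=-
Op 4: best P0=NH0 P1=NH1 P2=-
Op 5: best P0=NH0 P1=NH1 P2=NH2
Op 6: best P0=- P1=NH1 P2=NH2
Op 7: best P0=- P1=NH2 P2=NH2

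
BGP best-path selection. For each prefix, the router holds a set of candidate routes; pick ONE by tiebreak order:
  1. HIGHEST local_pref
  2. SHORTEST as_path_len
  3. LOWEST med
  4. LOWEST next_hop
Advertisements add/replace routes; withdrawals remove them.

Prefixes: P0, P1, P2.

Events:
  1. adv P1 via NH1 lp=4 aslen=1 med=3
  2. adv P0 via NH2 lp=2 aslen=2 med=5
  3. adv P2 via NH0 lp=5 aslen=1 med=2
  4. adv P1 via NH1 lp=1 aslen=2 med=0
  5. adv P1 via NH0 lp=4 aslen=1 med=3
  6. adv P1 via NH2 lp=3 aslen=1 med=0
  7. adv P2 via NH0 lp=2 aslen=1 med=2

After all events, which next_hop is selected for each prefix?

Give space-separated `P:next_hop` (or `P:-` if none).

Op 1: best P0=- P1=NH1 P2=-
Op 2: best P0=NH2 P1=NH1 P2=-
Op 3: best P0=NH2 P1=NH1 P2=NH0
Op 4: best P0=NH2 P1=NH1 P2=NH0
Op 5: best P0=NH2 P1=NH0 P2=NH0
Op 6: best P0=NH2 P1=NH0 P2=NH0
Op 7: best P0=NH2 P1=NH0 P2=NH0

Answer: P0:NH2 P1:NH0 P2:NH0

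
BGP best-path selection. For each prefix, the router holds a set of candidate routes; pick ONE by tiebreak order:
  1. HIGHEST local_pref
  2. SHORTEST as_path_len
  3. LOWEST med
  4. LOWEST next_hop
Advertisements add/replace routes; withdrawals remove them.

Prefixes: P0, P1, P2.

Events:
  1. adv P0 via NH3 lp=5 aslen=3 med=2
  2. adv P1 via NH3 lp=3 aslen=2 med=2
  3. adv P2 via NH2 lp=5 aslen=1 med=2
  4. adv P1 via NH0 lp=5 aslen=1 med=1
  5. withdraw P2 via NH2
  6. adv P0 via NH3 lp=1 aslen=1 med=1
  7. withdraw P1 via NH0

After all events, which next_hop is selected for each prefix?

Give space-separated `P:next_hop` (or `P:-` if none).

Op 1: best P0=NH3 P1=- P2=-
Op 2: best P0=NH3 P1=NH3 P2=-
Op 3: best P0=NH3 P1=NH3 P2=NH2
Op 4: best P0=NH3 P1=NH0 P2=NH2
Op 5: best P0=NH3 P1=NH0 P2=-
Op 6: best P0=NH3 P1=NH0 P2=-
Op 7: best P0=NH3 P1=NH3 P2=-

Answer: P0:NH3 P1:NH3 P2:-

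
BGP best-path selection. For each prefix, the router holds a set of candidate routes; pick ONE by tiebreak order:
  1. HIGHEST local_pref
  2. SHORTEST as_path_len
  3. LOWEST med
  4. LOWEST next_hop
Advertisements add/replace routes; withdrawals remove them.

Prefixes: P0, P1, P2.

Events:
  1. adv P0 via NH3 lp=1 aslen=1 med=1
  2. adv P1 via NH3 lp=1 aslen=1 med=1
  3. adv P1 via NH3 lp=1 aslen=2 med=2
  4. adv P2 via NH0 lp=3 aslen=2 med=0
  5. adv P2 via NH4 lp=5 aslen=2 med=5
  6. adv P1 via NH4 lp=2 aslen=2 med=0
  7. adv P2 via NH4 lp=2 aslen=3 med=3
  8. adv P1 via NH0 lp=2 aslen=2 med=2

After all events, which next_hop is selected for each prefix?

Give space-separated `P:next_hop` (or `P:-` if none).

Op 1: best P0=NH3 P1=- P2=-
Op 2: best P0=NH3 P1=NH3 P2=-
Op 3: best P0=NH3 P1=NH3 P2=-
Op 4: best P0=NH3 P1=NH3 P2=NH0
Op 5: best P0=NH3 P1=NH3 P2=NH4
Op 6: best P0=NH3 P1=NH4 P2=NH4
Op 7: best P0=NH3 P1=NH4 P2=NH0
Op 8: best P0=NH3 P1=NH4 P2=NH0

Answer: P0:NH3 P1:NH4 P2:NH0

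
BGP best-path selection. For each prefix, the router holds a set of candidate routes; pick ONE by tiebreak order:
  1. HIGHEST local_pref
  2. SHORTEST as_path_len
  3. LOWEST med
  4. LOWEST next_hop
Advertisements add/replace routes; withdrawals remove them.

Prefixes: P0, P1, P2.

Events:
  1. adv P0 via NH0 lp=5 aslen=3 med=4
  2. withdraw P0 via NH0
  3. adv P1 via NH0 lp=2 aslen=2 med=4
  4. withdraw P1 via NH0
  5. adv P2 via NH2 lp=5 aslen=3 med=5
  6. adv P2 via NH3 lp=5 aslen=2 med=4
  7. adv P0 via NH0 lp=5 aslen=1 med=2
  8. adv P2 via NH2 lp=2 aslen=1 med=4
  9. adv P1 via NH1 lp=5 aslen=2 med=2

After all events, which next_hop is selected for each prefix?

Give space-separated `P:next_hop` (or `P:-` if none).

Op 1: best P0=NH0 P1=- P2=-
Op 2: best P0=- P1=- P2=-
Op 3: best P0=- P1=NH0 P2=-
Op 4: best P0=- P1=- P2=-
Op 5: best P0=- P1=- P2=NH2
Op 6: best P0=- P1=- P2=NH3
Op 7: best P0=NH0 P1=- P2=NH3
Op 8: best P0=NH0 P1=- P2=NH3
Op 9: best P0=NH0 P1=NH1 P2=NH3

Answer: P0:NH0 P1:NH1 P2:NH3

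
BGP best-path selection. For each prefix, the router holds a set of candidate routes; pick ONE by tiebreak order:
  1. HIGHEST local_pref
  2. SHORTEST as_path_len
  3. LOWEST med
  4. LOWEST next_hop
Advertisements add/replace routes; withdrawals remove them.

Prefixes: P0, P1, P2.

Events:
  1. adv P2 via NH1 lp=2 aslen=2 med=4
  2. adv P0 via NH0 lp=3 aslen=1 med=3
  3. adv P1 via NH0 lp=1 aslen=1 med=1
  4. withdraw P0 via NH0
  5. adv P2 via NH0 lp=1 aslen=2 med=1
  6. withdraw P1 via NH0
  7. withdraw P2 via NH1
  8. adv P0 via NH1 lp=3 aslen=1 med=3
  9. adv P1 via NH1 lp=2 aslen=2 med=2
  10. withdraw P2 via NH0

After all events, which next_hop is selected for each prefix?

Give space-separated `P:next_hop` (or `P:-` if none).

Op 1: best P0=- P1=- P2=NH1
Op 2: best P0=NH0 P1=- P2=NH1
Op 3: best P0=NH0 P1=NH0 P2=NH1
Op 4: best P0=- P1=NH0 P2=NH1
Op 5: best P0=- P1=NH0 P2=NH1
Op 6: best P0=- P1=- P2=NH1
Op 7: best P0=- P1=- P2=NH0
Op 8: best P0=NH1 P1=- P2=NH0
Op 9: best P0=NH1 P1=NH1 P2=NH0
Op 10: best P0=NH1 P1=NH1 P2=-

Answer: P0:NH1 P1:NH1 P2:-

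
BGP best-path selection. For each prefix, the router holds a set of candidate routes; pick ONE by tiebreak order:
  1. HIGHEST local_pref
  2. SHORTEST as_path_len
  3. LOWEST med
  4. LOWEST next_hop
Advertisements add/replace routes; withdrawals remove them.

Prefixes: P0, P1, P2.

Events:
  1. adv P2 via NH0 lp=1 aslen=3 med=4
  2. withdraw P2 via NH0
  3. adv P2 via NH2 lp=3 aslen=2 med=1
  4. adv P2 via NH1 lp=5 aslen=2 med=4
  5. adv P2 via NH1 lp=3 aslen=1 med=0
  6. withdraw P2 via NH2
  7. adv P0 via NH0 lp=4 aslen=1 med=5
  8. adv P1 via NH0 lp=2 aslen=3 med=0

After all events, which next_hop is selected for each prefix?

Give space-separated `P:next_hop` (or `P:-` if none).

Answer: P0:NH0 P1:NH0 P2:NH1

Derivation:
Op 1: best P0=- P1=- P2=NH0
Op 2: best P0=- P1=- P2=-
Op 3: best P0=- P1=- P2=NH2
Op 4: best P0=- P1=- P2=NH1
Op 5: best P0=- P1=- P2=NH1
Op 6: best P0=- P1=- P2=NH1
Op 7: best P0=NH0 P1=- P2=NH1
Op 8: best P0=NH0 P1=NH0 P2=NH1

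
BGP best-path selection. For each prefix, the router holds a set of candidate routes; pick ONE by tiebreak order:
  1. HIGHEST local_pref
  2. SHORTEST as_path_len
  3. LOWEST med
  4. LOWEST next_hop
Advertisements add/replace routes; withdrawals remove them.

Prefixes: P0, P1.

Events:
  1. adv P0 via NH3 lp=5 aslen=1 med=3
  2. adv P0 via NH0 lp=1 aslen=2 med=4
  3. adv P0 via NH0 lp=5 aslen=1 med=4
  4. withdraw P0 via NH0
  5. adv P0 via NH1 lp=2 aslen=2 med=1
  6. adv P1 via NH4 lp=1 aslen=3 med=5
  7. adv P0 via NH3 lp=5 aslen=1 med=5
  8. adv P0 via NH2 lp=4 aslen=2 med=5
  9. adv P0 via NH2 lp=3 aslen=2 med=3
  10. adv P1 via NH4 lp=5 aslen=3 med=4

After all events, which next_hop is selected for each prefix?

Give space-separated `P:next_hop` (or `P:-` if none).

Answer: P0:NH3 P1:NH4

Derivation:
Op 1: best P0=NH3 P1=-
Op 2: best P0=NH3 P1=-
Op 3: best P0=NH3 P1=-
Op 4: best P0=NH3 P1=-
Op 5: best P0=NH3 P1=-
Op 6: best P0=NH3 P1=NH4
Op 7: best P0=NH3 P1=NH4
Op 8: best P0=NH3 P1=NH4
Op 9: best P0=NH3 P1=NH4
Op 10: best P0=NH3 P1=NH4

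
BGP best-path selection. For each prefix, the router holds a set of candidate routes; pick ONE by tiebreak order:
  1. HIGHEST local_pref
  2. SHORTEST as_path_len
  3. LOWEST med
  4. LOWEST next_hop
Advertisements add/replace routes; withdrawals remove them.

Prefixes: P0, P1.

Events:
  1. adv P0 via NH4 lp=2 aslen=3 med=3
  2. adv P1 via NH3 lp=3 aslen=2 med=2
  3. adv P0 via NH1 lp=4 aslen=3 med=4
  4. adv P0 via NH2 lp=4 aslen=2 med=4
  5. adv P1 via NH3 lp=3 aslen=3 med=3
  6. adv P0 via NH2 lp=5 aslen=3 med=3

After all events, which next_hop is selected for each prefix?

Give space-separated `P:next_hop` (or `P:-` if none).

Answer: P0:NH2 P1:NH3

Derivation:
Op 1: best P0=NH4 P1=-
Op 2: best P0=NH4 P1=NH3
Op 3: best P0=NH1 P1=NH3
Op 4: best P0=NH2 P1=NH3
Op 5: best P0=NH2 P1=NH3
Op 6: best P0=NH2 P1=NH3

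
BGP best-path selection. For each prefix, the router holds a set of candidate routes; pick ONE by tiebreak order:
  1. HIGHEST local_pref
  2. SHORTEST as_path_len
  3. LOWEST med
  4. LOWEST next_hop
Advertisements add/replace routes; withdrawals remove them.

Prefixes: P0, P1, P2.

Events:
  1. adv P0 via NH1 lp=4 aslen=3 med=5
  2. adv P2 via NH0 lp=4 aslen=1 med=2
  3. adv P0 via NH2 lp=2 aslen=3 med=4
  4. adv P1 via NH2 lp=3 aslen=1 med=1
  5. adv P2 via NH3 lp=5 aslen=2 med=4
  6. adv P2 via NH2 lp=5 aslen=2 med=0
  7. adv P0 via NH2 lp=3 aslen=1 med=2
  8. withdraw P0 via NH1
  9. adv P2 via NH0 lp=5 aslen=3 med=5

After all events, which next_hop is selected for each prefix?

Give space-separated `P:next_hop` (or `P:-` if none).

Op 1: best P0=NH1 P1=- P2=-
Op 2: best P0=NH1 P1=- P2=NH0
Op 3: best P0=NH1 P1=- P2=NH0
Op 4: best P0=NH1 P1=NH2 P2=NH0
Op 5: best P0=NH1 P1=NH2 P2=NH3
Op 6: best P0=NH1 P1=NH2 P2=NH2
Op 7: best P0=NH1 P1=NH2 P2=NH2
Op 8: best P0=NH2 P1=NH2 P2=NH2
Op 9: best P0=NH2 P1=NH2 P2=NH2

Answer: P0:NH2 P1:NH2 P2:NH2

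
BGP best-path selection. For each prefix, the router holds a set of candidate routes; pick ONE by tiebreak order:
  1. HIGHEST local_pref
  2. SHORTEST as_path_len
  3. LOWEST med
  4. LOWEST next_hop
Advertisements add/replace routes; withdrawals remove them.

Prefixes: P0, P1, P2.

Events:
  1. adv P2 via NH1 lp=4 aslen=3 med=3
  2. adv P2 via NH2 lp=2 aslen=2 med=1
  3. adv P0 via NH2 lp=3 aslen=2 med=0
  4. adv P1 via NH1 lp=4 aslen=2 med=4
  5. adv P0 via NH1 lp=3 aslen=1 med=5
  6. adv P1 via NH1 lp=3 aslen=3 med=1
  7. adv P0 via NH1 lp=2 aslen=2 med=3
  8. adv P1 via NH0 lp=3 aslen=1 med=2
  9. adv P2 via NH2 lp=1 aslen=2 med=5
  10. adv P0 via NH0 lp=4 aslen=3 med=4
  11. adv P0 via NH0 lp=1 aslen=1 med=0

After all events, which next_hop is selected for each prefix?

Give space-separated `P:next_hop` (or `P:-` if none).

Answer: P0:NH2 P1:NH0 P2:NH1

Derivation:
Op 1: best P0=- P1=- P2=NH1
Op 2: best P0=- P1=- P2=NH1
Op 3: best P0=NH2 P1=- P2=NH1
Op 4: best P0=NH2 P1=NH1 P2=NH1
Op 5: best P0=NH1 P1=NH1 P2=NH1
Op 6: best P0=NH1 P1=NH1 P2=NH1
Op 7: best P0=NH2 P1=NH1 P2=NH1
Op 8: best P0=NH2 P1=NH0 P2=NH1
Op 9: best P0=NH2 P1=NH0 P2=NH1
Op 10: best P0=NH0 P1=NH0 P2=NH1
Op 11: best P0=NH2 P1=NH0 P2=NH1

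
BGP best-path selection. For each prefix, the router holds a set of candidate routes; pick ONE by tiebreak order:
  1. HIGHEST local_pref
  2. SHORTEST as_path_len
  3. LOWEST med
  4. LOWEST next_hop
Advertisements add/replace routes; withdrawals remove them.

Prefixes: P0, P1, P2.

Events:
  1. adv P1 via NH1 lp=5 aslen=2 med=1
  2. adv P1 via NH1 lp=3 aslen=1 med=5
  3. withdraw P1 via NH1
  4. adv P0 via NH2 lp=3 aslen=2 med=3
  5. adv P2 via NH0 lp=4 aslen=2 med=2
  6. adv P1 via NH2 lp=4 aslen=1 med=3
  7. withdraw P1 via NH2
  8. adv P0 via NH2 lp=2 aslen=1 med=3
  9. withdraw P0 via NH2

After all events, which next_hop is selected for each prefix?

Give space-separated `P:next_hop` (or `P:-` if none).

Answer: P0:- P1:- P2:NH0

Derivation:
Op 1: best P0=- P1=NH1 P2=-
Op 2: best P0=- P1=NH1 P2=-
Op 3: best P0=- P1=- P2=-
Op 4: best P0=NH2 P1=- P2=-
Op 5: best P0=NH2 P1=- P2=NH0
Op 6: best P0=NH2 P1=NH2 P2=NH0
Op 7: best P0=NH2 P1=- P2=NH0
Op 8: best P0=NH2 P1=- P2=NH0
Op 9: best P0=- P1=- P2=NH0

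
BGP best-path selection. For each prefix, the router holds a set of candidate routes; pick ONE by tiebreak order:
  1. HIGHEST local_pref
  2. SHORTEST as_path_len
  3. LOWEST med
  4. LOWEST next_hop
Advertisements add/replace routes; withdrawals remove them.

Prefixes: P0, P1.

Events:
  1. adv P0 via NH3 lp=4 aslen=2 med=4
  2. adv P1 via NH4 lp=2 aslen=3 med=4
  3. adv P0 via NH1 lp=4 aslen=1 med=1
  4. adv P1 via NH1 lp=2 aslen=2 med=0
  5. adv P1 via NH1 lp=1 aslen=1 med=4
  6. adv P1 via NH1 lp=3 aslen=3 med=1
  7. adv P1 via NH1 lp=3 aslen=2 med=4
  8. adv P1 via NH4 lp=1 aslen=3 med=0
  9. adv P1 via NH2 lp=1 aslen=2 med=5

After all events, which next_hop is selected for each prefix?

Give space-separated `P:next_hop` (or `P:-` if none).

Op 1: best P0=NH3 P1=-
Op 2: best P0=NH3 P1=NH4
Op 3: best P0=NH1 P1=NH4
Op 4: best P0=NH1 P1=NH1
Op 5: best P0=NH1 P1=NH4
Op 6: best P0=NH1 P1=NH1
Op 7: best P0=NH1 P1=NH1
Op 8: best P0=NH1 P1=NH1
Op 9: best P0=NH1 P1=NH1

Answer: P0:NH1 P1:NH1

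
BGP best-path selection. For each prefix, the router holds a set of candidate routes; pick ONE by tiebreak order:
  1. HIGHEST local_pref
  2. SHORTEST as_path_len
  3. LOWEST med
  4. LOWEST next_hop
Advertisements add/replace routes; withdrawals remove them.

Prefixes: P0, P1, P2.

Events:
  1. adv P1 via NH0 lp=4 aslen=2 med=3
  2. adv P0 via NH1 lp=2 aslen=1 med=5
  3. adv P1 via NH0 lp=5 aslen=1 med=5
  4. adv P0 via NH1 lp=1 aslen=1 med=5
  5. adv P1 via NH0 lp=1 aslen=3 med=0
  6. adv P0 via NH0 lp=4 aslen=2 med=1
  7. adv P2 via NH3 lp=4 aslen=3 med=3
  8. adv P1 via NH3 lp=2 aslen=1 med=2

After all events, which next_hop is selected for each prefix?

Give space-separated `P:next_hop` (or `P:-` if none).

Op 1: best P0=- P1=NH0 P2=-
Op 2: best P0=NH1 P1=NH0 P2=-
Op 3: best P0=NH1 P1=NH0 P2=-
Op 4: best P0=NH1 P1=NH0 P2=-
Op 5: best P0=NH1 P1=NH0 P2=-
Op 6: best P0=NH0 P1=NH0 P2=-
Op 7: best P0=NH0 P1=NH0 P2=NH3
Op 8: best P0=NH0 P1=NH3 P2=NH3

Answer: P0:NH0 P1:NH3 P2:NH3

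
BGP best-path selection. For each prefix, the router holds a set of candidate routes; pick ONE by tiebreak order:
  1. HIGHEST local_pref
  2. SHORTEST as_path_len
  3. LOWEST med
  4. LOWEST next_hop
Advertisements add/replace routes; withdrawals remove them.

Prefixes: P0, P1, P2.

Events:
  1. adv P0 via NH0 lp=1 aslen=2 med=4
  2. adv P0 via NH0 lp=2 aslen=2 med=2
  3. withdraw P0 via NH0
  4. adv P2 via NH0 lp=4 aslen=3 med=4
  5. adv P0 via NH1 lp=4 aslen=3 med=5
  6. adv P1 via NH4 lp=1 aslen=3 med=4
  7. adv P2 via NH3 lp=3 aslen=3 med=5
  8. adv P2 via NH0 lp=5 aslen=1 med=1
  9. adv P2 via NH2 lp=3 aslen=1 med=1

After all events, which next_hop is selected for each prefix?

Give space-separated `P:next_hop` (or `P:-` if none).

Op 1: best P0=NH0 P1=- P2=-
Op 2: best P0=NH0 P1=- P2=-
Op 3: best P0=- P1=- P2=-
Op 4: best P0=- P1=- P2=NH0
Op 5: best P0=NH1 P1=- P2=NH0
Op 6: best P0=NH1 P1=NH4 P2=NH0
Op 7: best P0=NH1 P1=NH4 P2=NH0
Op 8: best P0=NH1 P1=NH4 P2=NH0
Op 9: best P0=NH1 P1=NH4 P2=NH0

Answer: P0:NH1 P1:NH4 P2:NH0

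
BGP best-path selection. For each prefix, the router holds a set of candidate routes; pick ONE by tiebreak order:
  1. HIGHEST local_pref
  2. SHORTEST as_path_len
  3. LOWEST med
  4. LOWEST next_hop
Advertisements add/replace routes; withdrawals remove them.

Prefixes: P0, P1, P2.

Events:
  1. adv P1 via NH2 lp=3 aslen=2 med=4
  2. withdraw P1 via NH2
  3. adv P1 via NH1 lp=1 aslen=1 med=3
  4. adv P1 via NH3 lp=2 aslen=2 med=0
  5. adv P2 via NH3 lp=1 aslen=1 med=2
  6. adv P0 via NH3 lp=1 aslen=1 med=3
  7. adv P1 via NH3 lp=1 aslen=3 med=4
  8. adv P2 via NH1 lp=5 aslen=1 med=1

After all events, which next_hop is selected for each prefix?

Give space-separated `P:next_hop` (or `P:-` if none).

Answer: P0:NH3 P1:NH1 P2:NH1

Derivation:
Op 1: best P0=- P1=NH2 P2=-
Op 2: best P0=- P1=- P2=-
Op 3: best P0=- P1=NH1 P2=-
Op 4: best P0=- P1=NH3 P2=-
Op 5: best P0=- P1=NH3 P2=NH3
Op 6: best P0=NH3 P1=NH3 P2=NH3
Op 7: best P0=NH3 P1=NH1 P2=NH3
Op 8: best P0=NH3 P1=NH1 P2=NH1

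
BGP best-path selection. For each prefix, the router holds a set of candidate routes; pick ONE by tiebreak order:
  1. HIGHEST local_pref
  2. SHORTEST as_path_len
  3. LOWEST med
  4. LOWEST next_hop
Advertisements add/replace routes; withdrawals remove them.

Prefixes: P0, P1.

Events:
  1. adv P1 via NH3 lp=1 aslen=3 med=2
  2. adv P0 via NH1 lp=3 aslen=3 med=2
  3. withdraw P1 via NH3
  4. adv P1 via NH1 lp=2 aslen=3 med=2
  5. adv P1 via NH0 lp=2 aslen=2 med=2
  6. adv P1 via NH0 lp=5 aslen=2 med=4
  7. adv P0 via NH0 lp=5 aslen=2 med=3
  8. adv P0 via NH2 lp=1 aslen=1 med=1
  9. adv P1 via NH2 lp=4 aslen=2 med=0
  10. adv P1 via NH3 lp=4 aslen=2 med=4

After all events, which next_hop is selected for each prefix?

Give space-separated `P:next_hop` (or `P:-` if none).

Op 1: best P0=- P1=NH3
Op 2: best P0=NH1 P1=NH3
Op 3: best P0=NH1 P1=-
Op 4: best P0=NH1 P1=NH1
Op 5: best P0=NH1 P1=NH0
Op 6: best P0=NH1 P1=NH0
Op 7: best P0=NH0 P1=NH0
Op 8: best P0=NH0 P1=NH0
Op 9: best P0=NH0 P1=NH0
Op 10: best P0=NH0 P1=NH0

Answer: P0:NH0 P1:NH0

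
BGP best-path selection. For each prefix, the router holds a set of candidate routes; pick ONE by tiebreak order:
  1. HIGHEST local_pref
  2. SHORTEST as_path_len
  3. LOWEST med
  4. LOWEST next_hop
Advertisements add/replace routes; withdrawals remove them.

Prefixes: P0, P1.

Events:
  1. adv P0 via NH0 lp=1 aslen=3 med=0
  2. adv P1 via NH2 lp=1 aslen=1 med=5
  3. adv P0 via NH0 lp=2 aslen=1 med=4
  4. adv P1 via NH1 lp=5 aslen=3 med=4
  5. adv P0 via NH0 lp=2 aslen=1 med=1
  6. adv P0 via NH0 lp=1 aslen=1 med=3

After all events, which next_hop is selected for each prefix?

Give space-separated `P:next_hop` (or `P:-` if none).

Op 1: best P0=NH0 P1=-
Op 2: best P0=NH0 P1=NH2
Op 3: best P0=NH0 P1=NH2
Op 4: best P0=NH0 P1=NH1
Op 5: best P0=NH0 P1=NH1
Op 6: best P0=NH0 P1=NH1

Answer: P0:NH0 P1:NH1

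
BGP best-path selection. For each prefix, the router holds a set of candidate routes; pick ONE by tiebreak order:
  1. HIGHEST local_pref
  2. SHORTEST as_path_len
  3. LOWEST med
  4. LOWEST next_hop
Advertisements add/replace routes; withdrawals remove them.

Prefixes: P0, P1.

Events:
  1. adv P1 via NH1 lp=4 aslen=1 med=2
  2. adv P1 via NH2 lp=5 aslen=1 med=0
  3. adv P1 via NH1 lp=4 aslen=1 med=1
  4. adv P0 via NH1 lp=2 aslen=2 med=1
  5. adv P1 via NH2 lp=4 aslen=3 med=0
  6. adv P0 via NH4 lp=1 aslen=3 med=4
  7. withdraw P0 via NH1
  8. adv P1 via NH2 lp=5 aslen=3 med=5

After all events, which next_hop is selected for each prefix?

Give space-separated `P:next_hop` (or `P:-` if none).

Op 1: best P0=- P1=NH1
Op 2: best P0=- P1=NH2
Op 3: best P0=- P1=NH2
Op 4: best P0=NH1 P1=NH2
Op 5: best P0=NH1 P1=NH1
Op 6: best P0=NH1 P1=NH1
Op 7: best P0=NH4 P1=NH1
Op 8: best P0=NH4 P1=NH2

Answer: P0:NH4 P1:NH2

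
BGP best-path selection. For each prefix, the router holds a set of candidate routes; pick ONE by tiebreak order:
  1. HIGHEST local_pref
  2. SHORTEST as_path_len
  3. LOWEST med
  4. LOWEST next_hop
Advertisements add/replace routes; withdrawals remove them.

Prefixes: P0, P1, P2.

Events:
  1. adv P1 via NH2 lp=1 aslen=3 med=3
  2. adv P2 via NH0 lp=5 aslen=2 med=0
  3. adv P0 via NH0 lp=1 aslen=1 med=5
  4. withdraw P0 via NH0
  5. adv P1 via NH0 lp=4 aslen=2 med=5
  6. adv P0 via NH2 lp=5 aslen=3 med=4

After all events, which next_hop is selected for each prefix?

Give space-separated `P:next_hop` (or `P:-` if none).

Answer: P0:NH2 P1:NH0 P2:NH0

Derivation:
Op 1: best P0=- P1=NH2 P2=-
Op 2: best P0=- P1=NH2 P2=NH0
Op 3: best P0=NH0 P1=NH2 P2=NH0
Op 4: best P0=- P1=NH2 P2=NH0
Op 5: best P0=- P1=NH0 P2=NH0
Op 6: best P0=NH2 P1=NH0 P2=NH0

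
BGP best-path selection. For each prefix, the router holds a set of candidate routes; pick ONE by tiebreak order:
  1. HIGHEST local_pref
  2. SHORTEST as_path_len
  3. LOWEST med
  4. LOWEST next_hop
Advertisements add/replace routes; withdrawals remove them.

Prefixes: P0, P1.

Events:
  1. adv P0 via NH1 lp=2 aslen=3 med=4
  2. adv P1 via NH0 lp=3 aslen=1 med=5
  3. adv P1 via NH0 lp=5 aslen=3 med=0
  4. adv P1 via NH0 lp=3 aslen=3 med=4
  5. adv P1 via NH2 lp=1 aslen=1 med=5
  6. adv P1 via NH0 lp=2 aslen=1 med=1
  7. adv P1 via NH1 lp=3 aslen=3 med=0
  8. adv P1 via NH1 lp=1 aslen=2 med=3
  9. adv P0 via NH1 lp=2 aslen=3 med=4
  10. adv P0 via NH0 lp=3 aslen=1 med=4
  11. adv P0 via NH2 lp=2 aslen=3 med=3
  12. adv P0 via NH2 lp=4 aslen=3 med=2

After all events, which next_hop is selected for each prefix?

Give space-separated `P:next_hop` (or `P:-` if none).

Answer: P0:NH2 P1:NH0

Derivation:
Op 1: best P0=NH1 P1=-
Op 2: best P0=NH1 P1=NH0
Op 3: best P0=NH1 P1=NH0
Op 4: best P0=NH1 P1=NH0
Op 5: best P0=NH1 P1=NH0
Op 6: best P0=NH1 P1=NH0
Op 7: best P0=NH1 P1=NH1
Op 8: best P0=NH1 P1=NH0
Op 9: best P0=NH1 P1=NH0
Op 10: best P0=NH0 P1=NH0
Op 11: best P0=NH0 P1=NH0
Op 12: best P0=NH2 P1=NH0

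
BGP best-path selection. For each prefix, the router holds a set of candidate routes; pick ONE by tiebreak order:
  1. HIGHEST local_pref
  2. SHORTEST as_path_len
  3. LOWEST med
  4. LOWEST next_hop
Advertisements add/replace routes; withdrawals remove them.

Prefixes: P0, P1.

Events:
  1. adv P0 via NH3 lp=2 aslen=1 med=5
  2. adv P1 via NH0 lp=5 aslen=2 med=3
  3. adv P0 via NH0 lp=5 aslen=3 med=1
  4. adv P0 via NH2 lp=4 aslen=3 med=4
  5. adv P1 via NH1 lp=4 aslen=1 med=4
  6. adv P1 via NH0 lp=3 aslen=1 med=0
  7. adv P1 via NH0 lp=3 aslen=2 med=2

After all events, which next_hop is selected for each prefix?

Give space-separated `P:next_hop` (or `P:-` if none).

Op 1: best P0=NH3 P1=-
Op 2: best P0=NH3 P1=NH0
Op 3: best P0=NH0 P1=NH0
Op 4: best P0=NH0 P1=NH0
Op 5: best P0=NH0 P1=NH0
Op 6: best P0=NH0 P1=NH1
Op 7: best P0=NH0 P1=NH1

Answer: P0:NH0 P1:NH1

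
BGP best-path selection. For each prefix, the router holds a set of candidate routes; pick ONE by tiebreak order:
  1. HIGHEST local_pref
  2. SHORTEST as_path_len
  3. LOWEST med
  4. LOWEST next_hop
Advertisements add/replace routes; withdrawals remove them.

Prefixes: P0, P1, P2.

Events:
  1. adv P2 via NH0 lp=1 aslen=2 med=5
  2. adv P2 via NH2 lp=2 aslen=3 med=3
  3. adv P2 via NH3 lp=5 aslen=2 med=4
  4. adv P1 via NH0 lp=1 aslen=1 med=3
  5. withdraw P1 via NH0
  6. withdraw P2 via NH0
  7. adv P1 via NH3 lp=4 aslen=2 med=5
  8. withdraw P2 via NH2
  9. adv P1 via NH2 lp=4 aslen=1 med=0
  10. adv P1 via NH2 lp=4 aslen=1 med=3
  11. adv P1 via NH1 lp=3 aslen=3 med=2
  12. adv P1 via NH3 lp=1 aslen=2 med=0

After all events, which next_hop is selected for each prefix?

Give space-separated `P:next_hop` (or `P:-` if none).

Op 1: best P0=- P1=- P2=NH0
Op 2: best P0=- P1=- P2=NH2
Op 3: best P0=- P1=- P2=NH3
Op 4: best P0=- P1=NH0 P2=NH3
Op 5: best P0=- P1=- P2=NH3
Op 6: best P0=- P1=- P2=NH3
Op 7: best P0=- P1=NH3 P2=NH3
Op 8: best P0=- P1=NH3 P2=NH3
Op 9: best P0=- P1=NH2 P2=NH3
Op 10: best P0=- P1=NH2 P2=NH3
Op 11: best P0=- P1=NH2 P2=NH3
Op 12: best P0=- P1=NH2 P2=NH3

Answer: P0:- P1:NH2 P2:NH3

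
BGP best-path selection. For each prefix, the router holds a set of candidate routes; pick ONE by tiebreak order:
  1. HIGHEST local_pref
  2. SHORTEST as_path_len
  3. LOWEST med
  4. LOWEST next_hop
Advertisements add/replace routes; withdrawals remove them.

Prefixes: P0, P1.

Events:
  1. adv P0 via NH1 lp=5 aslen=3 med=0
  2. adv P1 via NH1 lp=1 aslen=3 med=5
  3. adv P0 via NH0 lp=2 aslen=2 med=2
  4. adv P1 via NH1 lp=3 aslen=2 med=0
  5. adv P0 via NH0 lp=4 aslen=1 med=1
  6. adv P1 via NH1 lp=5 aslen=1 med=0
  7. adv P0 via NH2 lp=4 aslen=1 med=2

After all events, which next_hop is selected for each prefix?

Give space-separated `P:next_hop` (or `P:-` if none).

Answer: P0:NH1 P1:NH1

Derivation:
Op 1: best P0=NH1 P1=-
Op 2: best P0=NH1 P1=NH1
Op 3: best P0=NH1 P1=NH1
Op 4: best P0=NH1 P1=NH1
Op 5: best P0=NH1 P1=NH1
Op 6: best P0=NH1 P1=NH1
Op 7: best P0=NH1 P1=NH1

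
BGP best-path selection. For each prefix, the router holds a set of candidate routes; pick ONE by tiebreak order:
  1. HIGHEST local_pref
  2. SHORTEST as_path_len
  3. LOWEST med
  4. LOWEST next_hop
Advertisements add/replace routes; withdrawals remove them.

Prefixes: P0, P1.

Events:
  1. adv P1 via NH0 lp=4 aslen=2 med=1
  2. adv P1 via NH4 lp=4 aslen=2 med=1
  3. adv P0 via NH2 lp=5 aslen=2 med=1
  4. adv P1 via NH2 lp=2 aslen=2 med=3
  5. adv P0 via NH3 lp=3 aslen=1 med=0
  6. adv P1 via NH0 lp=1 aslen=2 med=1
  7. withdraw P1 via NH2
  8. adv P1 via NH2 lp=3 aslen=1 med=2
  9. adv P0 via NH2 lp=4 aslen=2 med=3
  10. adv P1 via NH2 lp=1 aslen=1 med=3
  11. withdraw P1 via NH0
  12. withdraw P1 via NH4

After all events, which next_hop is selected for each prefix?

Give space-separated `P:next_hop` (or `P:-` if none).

Answer: P0:NH2 P1:NH2

Derivation:
Op 1: best P0=- P1=NH0
Op 2: best P0=- P1=NH0
Op 3: best P0=NH2 P1=NH0
Op 4: best P0=NH2 P1=NH0
Op 5: best P0=NH2 P1=NH0
Op 6: best P0=NH2 P1=NH4
Op 7: best P0=NH2 P1=NH4
Op 8: best P0=NH2 P1=NH4
Op 9: best P0=NH2 P1=NH4
Op 10: best P0=NH2 P1=NH4
Op 11: best P0=NH2 P1=NH4
Op 12: best P0=NH2 P1=NH2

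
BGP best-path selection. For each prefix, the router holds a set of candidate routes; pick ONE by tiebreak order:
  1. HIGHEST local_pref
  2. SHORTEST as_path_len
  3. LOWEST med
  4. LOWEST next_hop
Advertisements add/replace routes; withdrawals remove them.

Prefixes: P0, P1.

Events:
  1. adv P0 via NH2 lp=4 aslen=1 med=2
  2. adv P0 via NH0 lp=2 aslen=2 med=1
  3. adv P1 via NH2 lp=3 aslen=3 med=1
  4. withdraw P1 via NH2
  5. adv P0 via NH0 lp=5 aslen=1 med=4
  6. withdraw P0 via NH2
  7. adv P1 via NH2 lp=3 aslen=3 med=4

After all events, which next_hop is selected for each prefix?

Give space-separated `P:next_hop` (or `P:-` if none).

Answer: P0:NH0 P1:NH2

Derivation:
Op 1: best P0=NH2 P1=-
Op 2: best P0=NH2 P1=-
Op 3: best P0=NH2 P1=NH2
Op 4: best P0=NH2 P1=-
Op 5: best P0=NH0 P1=-
Op 6: best P0=NH0 P1=-
Op 7: best P0=NH0 P1=NH2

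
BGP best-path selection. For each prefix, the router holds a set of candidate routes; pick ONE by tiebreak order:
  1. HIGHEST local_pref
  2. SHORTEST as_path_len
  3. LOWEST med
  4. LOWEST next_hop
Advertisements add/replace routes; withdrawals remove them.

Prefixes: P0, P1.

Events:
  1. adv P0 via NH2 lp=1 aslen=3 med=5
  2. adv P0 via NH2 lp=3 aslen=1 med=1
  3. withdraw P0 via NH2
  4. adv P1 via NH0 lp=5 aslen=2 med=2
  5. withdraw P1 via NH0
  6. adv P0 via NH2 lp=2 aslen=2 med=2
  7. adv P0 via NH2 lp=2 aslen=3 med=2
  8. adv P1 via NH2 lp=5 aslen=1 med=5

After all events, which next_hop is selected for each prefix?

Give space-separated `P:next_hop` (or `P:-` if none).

Answer: P0:NH2 P1:NH2

Derivation:
Op 1: best P0=NH2 P1=-
Op 2: best P0=NH2 P1=-
Op 3: best P0=- P1=-
Op 4: best P0=- P1=NH0
Op 5: best P0=- P1=-
Op 6: best P0=NH2 P1=-
Op 7: best P0=NH2 P1=-
Op 8: best P0=NH2 P1=NH2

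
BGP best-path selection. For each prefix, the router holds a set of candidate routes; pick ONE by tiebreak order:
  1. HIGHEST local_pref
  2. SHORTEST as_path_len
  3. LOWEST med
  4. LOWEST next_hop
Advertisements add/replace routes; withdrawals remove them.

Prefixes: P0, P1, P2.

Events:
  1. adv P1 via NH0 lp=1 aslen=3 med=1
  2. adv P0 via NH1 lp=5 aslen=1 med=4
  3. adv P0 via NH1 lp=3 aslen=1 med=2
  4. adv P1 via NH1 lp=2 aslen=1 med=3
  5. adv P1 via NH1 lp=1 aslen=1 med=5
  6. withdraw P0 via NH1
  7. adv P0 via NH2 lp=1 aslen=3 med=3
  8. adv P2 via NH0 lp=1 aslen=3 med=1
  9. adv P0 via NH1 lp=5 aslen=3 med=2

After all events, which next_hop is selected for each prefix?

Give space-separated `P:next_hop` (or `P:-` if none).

Answer: P0:NH1 P1:NH1 P2:NH0

Derivation:
Op 1: best P0=- P1=NH0 P2=-
Op 2: best P0=NH1 P1=NH0 P2=-
Op 3: best P0=NH1 P1=NH0 P2=-
Op 4: best P0=NH1 P1=NH1 P2=-
Op 5: best P0=NH1 P1=NH1 P2=-
Op 6: best P0=- P1=NH1 P2=-
Op 7: best P0=NH2 P1=NH1 P2=-
Op 8: best P0=NH2 P1=NH1 P2=NH0
Op 9: best P0=NH1 P1=NH1 P2=NH0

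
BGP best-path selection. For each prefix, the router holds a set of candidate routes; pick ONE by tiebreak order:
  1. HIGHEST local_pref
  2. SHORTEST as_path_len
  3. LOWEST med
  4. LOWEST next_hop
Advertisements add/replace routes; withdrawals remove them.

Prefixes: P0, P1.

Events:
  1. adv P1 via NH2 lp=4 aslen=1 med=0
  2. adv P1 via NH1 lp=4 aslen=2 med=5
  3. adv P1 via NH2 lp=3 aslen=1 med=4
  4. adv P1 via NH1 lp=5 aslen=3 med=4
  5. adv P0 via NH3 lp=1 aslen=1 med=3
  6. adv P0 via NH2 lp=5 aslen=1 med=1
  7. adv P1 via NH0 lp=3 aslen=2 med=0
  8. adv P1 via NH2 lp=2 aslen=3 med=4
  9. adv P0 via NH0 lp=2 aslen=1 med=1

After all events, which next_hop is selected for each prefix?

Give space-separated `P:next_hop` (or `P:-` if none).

Answer: P0:NH2 P1:NH1

Derivation:
Op 1: best P0=- P1=NH2
Op 2: best P0=- P1=NH2
Op 3: best P0=- P1=NH1
Op 4: best P0=- P1=NH1
Op 5: best P0=NH3 P1=NH1
Op 6: best P0=NH2 P1=NH1
Op 7: best P0=NH2 P1=NH1
Op 8: best P0=NH2 P1=NH1
Op 9: best P0=NH2 P1=NH1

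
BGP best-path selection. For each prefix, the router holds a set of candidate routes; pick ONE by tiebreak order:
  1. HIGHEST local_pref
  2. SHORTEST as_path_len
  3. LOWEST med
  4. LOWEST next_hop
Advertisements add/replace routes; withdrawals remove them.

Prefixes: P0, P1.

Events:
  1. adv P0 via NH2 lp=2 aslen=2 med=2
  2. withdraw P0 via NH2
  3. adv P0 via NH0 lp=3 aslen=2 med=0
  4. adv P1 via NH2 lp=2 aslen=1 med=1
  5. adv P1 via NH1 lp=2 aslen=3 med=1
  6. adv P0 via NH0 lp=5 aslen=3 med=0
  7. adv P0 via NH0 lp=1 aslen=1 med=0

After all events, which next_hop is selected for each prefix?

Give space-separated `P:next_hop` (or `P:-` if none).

Answer: P0:NH0 P1:NH2

Derivation:
Op 1: best P0=NH2 P1=-
Op 2: best P0=- P1=-
Op 3: best P0=NH0 P1=-
Op 4: best P0=NH0 P1=NH2
Op 5: best P0=NH0 P1=NH2
Op 6: best P0=NH0 P1=NH2
Op 7: best P0=NH0 P1=NH2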